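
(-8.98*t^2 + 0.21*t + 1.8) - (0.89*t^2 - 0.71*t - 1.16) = -9.87*t^2 + 0.92*t + 2.96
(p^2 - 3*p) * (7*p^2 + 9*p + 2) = 7*p^4 - 12*p^3 - 25*p^2 - 6*p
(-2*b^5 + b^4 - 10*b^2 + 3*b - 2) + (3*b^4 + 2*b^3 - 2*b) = -2*b^5 + 4*b^4 + 2*b^3 - 10*b^2 + b - 2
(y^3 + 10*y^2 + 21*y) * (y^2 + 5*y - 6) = y^5 + 15*y^4 + 65*y^3 + 45*y^2 - 126*y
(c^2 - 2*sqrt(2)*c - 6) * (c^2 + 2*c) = c^4 - 2*sqrt(2)*c^3 + 2*c^3 - 6*c^2 - 4*sqrt(2)*c^2 - 12*c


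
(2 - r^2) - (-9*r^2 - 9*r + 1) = 8*r^2 + 9*r + 1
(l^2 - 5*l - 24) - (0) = l^2 - 5*l - 24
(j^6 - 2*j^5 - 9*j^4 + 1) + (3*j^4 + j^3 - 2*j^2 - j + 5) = j^6 - 2*j^5 - 6*j^4 + j^3 - 2*j^2 - j + 6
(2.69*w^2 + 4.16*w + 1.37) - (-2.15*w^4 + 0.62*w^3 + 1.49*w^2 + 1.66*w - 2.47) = 2.15*w^4 - 0.62*w^3 + 1.2*w^2 + 2.5*w + 3.84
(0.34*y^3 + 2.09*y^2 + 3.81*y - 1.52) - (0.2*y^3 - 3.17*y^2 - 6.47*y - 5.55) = 0.14*y^3 + 5.26*y^2 + 10.28*y + 4.03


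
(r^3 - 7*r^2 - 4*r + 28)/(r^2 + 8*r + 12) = (r^2 - 9*r + 14)/(r + 6)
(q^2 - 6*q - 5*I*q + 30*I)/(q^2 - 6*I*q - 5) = (q - 6)/(q - I)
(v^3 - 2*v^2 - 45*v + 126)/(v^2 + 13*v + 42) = (v^2 - 9*v + 18)/(v + 6)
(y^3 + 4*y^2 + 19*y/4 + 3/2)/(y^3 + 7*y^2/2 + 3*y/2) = (y^2 + 7*y/2 + 3)/(y*(y + 3))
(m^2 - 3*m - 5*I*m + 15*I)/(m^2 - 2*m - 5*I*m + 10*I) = (m - 3)/(m - 2)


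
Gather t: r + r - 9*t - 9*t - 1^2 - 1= 2*r - 18*t - 2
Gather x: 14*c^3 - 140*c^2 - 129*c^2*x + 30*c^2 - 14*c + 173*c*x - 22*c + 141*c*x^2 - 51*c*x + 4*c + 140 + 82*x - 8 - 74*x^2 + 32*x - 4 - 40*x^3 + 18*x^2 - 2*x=14*c^3 - 110*c^2 - 32*c - 40*x^3 + x^2*(141*c - 56) + x*(-129*c^2 + 122*c + 112) + 128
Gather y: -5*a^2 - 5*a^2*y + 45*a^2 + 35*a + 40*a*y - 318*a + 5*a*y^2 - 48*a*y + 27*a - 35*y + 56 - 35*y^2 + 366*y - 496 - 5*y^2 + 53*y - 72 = 40*a^2 - 256*a + y^2*(5*a - 40) + y*(-5*a^2 - 8*a + 384) - 512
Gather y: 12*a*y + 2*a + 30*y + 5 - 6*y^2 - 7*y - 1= 2*a - 6*y^2 + y*(12*a + 23) + 4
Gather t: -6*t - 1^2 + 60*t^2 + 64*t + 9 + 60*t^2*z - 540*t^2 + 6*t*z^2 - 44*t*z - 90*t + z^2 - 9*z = t^2*(60*z - 480) + t*(6*z^2 - 44*z - 32) + z^2 - 9*z + 8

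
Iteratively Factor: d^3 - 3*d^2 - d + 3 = (d - 1)*(d^2 - 2*d - 3) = (d - 3)*(d - 1)*(d + 1)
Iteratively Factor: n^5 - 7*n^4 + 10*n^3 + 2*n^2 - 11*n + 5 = (n - 1)*(n^4 - 6*n^3 + 4*n^2 + 6*n - 5) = (n - 5)*(n - 1)*(n^3 - n^2 - n + 1) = (n - 5)*(n - 1)^2*(n^2 - 1) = (n - 5)*(n - 1)^2*(n + 1)*(n - 1)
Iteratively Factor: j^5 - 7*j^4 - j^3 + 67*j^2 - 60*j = (j)*(j^4 - 7*j^3 - j^2 + 67*j - 60) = j*(j - 5)*(j^3 - 2*j^2 - 11*j + 12) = j*(j - 5)*(j + 3)*(j^2 - 5*j + 4) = j*(j - 5)*(j - 1)*(j + 3)*(j - 4)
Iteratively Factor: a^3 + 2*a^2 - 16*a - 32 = (a - 4)*(a^2 + 6*a + 8) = (a - 4)*(a + 4)*(a + 2)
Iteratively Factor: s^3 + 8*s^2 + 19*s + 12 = (s + 4)*(s^2 + 4*s + 3) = (s + 3)*(s + 4)*(s + 1)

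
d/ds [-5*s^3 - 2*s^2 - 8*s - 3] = -15*s^2 - 4*s - 8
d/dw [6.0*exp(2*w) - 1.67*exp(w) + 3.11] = (12.0*exp(w) - 1.67)*exp(w)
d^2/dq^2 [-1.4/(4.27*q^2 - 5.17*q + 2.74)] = (51.05212*q^2 - 61.81252*q - 1.4*(8.54*q - 5.17)*(17.08*q - 10.34) + 32.75944)/(4.27*q^2 - 5.17*q + 2.74)^3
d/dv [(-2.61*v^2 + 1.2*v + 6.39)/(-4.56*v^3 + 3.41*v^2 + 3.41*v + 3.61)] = (-11.9016*v^4 + 10.944*v^3 + 74.4231*v^2 - 62.424*v - 17.4579)/(20.7936*v^6 - 31.0992*v^5 - 19.4711*v^4 - 9.66699999999999*v^3 + 36.2483*v^2 + 24.6202*v + 13.0321)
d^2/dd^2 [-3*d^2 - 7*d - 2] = -6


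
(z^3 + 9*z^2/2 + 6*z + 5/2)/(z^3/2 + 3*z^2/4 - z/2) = 2*(2*z^3 + 9*z^2 + 12*z + 5)/(z*(2*z^2 + 3*z - 2))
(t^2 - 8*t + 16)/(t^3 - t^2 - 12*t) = (t - 4)/(t*(t + 3))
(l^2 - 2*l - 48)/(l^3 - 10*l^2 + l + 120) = (l + 6)/(l^2 - 2*l - 15)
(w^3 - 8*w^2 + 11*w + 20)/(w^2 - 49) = (w^3 - 8*w^2 + 11*w + 20)/(w^2 - 49)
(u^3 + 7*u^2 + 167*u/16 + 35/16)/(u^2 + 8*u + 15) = (u^2 + 2*u + 7/16)/(u + 3)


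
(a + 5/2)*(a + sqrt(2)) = a^2 + sqrt(2)*a + 5*a/2 + 5*sqrt(2)/2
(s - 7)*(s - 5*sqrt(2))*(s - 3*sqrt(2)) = s^3 - 8*sqrt(2)*s^2 - 7*s^2 + 30*s + 56*sqrt(2)*s - 210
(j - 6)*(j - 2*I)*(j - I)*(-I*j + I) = -I*j^4 - 3*j^3 + 7*I*j^3 + 21*j^2 - 4*I*j^2 - 18*j - 14*I*j + 12*I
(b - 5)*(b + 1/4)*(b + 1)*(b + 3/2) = b^4 - 9*b^3/4 - 93*b^2/8 - 41*b/4 - 15/8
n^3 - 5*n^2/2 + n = n*(n - 2)*(n - 1/2)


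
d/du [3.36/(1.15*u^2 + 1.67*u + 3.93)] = (-7.728*u - 5.6112)/(1.15*u^2 + 1.67*u + 3.93)^2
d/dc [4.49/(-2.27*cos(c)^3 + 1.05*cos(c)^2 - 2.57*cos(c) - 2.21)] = (-30.5769*cos(c)^2 + 9.429*cos(c) - 11.5393)*sin(c)/(2.27*cos(c)^3 - 1.05*cos(c)^2 + 2.57*cos(c) + 2.21)^2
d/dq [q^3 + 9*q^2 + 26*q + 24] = 3*q^2 + 18*q + 26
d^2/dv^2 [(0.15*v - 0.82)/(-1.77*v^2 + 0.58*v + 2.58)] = ((0.15*v - 0.82)*(3.54*v - 0.58)*(7.08*v - 1.16) + (1.593*v - 3.0768)*(-1.77*v^2 + 0.58*v + 2.58))/(-1.77*v^2 + 0.58*v + 2.58)^3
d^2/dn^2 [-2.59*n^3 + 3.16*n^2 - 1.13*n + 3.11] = 6.32 - 15.54*n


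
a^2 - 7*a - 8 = (a - 8)*(a + 1)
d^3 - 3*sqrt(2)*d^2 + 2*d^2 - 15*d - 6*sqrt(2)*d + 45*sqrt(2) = (d - 3)*(d + 5)*(d - 3*sqrt(2))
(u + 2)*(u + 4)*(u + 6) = u^3 + 12*u^2 + 44*u + 48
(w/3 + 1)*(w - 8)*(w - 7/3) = w^3/3 - 22*w^2/9 - 37*w/9 + 56/3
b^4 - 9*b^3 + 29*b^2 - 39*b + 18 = (b - 3)^2*(b - 2)*(b - 1)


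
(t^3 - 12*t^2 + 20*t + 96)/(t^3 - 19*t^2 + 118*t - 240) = (t + 2)/(t - 5)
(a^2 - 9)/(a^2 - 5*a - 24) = (a - 3)/(a - 8)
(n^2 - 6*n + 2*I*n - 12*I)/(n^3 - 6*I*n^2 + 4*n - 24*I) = (n - 6)/(n^2 - 8*I*n - 12)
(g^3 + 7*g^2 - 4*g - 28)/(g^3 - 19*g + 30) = (g^2 + 9*g + 14)/(g^2 + 2*g - 15)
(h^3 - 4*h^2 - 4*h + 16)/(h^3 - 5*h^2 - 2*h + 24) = (h - 2)/(h - 3)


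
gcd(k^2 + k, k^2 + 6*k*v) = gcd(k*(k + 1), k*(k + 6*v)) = k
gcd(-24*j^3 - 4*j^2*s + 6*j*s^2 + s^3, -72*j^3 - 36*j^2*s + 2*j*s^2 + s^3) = 12*j^2 + 8*j*s + s^2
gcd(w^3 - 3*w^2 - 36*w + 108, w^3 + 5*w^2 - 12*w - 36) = w^2 + 3*w - 18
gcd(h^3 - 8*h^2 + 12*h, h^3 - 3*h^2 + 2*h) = h^2 - 2*h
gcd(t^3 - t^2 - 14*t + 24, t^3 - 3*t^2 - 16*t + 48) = t^2 + t - 12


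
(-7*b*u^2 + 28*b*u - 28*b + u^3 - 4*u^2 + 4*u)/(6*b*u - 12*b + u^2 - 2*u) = (-7*b*u + 14*b + u^2 - 2*u)/(6*b + u)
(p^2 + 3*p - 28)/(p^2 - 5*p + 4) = (p + 7)/(p - 1)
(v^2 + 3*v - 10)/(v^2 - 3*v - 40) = (v - 2)/(v - 8)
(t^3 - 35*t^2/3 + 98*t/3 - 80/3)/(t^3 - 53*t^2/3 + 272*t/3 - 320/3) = (t - 2)/(t - 8)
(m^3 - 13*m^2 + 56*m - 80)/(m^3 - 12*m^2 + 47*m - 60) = (m - 4)/(m - 3)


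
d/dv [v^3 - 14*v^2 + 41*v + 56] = 3*v^2 - 28*v + 41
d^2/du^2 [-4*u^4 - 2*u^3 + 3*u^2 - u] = -48*u^2 - 12*u + 6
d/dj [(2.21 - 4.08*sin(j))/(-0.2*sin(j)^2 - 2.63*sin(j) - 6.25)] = (-0.816*sin(j)^2 + 0.884*sin(j) + 31.3123)*cos(j)/(0.04*sin(j)^4 + 1.052*sin(j)^3 + 9.4169*sin(j)^2 + 32.875*sin(j) + 39.0625)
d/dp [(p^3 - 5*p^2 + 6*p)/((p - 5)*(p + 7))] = (p^4 + 4*p^3 - 121*p^2 + 350*p - 210)/(p^4 + 4*p^3 - 66*p^2 - 140*p + 1225)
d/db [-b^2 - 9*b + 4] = -2*b - 9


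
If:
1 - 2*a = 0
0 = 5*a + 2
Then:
No Solution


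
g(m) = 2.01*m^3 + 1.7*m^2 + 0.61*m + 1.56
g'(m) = 6.03*m^2 + 3.4*m + 0.61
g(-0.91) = 0.90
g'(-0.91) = 2.51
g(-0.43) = 1.45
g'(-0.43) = 0.26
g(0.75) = 3.82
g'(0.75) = 6.55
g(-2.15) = -11.87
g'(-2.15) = 21.17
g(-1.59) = -3.19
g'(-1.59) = 10.45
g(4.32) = 197.97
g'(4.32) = 127.83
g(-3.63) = -74.40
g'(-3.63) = 67.72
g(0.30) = 1.95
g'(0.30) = 2.17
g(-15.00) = -6408.84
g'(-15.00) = 1306.36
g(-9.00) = -1331.52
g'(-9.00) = 458.44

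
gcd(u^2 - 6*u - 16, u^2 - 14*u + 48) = u - 8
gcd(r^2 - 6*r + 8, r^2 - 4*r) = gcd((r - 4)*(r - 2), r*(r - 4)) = r - 4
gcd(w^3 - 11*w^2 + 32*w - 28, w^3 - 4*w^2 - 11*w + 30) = w - 2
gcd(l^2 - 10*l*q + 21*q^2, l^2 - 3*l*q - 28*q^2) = -l + 7*q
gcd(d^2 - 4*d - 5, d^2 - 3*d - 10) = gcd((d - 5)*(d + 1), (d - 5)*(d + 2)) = d - 5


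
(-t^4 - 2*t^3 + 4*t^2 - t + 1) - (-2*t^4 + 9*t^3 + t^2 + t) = t^4 - 11*t^3 + 3*t^2 - 2*t + 1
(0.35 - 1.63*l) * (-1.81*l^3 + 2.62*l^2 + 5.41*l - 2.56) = 2.9503*l^4 - 4.9041*l^3 - 7.9013*l^2 + 6.0663*l - 0.896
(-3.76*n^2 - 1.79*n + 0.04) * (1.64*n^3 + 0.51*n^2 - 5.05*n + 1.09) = -6.1664*n^5 - 4.8532*n^4 + 18.1407*n^3 + 4.9615*n^2 - 2.1531*n + 0.0436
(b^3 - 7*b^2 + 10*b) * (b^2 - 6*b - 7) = b^5 - 13*b^4 + 45*b^3 - 11*b^2 - 70*b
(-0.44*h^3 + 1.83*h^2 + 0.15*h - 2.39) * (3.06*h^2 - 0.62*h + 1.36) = -1.3464*h^5 + 5.8726*h^4 - 1.274*h^3 - 4.9176*h^2 + 1.6858*h - 3.2504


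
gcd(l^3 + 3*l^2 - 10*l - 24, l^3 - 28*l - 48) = l^2 + 6*l + 8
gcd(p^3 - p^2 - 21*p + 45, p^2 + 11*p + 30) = p + 5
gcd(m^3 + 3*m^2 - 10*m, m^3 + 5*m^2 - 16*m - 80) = m + 5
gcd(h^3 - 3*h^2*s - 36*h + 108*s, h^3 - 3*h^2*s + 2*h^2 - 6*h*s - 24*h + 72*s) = -h^2 + 3*h*s - 6*h + 18*s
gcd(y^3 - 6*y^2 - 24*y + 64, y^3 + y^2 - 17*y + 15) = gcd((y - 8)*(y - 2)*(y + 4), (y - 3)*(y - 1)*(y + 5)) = 1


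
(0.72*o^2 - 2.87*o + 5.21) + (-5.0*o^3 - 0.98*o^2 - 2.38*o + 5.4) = -5.0*o^3 - 0.26*o^2 - 5.25*o + 10.61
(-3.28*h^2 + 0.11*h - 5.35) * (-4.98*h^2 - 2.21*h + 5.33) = 16.3344*h^4 + 6.701*h^3 + 8.9175*h^2 + 12.4098*h - 28.5155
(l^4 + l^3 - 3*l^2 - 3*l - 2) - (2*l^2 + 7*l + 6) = l^4 + l^3 - 5*l^2 - 10*l - 8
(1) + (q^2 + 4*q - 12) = q^2 + 4*q - 11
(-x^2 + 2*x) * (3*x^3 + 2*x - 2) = -3*x^5 + 6*x^4 - 2*x^3 + 6*x^2 - 4*x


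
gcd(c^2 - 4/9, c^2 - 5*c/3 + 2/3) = c - 2/3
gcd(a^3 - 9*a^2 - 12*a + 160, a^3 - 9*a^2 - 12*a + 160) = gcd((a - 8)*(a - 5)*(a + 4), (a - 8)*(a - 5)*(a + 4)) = a^3 - 9*a^2 - 12*a + 160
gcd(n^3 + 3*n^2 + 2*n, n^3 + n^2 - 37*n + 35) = 1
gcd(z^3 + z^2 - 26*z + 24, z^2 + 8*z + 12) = z + 6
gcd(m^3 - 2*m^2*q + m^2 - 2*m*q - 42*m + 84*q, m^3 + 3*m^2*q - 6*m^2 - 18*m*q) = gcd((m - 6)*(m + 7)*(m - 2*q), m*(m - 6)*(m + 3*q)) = m - 6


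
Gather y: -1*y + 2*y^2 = 2*y^2 - y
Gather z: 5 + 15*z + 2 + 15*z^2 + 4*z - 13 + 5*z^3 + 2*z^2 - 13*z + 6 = 5*z^3 + 17*z^2 + 6*z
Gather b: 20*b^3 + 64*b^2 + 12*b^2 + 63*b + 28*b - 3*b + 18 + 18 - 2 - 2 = 20*b^3 + 76*b^2 + 88*b + 32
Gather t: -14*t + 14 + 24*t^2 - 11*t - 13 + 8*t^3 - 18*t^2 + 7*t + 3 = 8*t^3 + 6*t^2 - 18*t + 4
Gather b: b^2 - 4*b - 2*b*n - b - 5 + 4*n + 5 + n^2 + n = b^2 + b*(-2*n - 5) + n^2 + 5*n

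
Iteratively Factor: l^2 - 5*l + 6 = (l - 2)*(l - 3)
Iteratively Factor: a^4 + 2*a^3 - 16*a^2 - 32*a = (a + 2)*(a^3 - 16*a) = (a + 2)*(a + 4)*(a^2 - 4*a) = (a - 4)*(a + 2)*(a + 4)*(a)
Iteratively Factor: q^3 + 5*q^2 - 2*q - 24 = (q + 4)*(q^2 + q - 6) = (q - 2)*(q + 4)*(q + 3)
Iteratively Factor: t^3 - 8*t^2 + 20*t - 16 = (t - 2)*(t^2 - 6*t + 8) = (t - 2)^2*(t - 4)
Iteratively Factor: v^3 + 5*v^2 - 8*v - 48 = (v - 3)*(v^2 + 8*v + 16) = (v - 3)*(v + 4)*(v + 4)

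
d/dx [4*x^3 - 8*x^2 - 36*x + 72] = 12*x^2 - 16*x - 36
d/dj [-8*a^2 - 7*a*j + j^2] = -7*a + 2*j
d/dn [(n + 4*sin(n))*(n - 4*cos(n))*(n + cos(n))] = -(n + 4*sin(n))*(n - 4*cos(n))*(sin(n) - 1) + (n + 4*sin(n))*(n + cos(n))*(4*sin(n) + 1) + (n - 4*cos(n))*(n + cos(n))*(4*cos(n) + 1)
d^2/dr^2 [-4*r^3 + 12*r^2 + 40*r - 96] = 24 - 24*r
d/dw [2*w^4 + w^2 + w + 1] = 8*w^3 + 2*w + 1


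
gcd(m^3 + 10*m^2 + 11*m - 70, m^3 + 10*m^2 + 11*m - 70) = m^3 + 10*m^2 + 11*m - 70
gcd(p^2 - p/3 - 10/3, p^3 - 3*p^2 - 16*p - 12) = 1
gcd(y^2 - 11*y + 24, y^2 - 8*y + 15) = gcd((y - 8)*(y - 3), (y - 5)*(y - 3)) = y - 3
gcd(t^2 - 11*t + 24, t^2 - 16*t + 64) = t - 8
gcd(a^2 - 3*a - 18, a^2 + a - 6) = a + 3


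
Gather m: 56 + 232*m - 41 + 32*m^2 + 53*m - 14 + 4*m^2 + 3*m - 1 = 36*m^2 + 288*m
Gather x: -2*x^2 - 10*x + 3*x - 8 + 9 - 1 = -2*x^2 - 7*x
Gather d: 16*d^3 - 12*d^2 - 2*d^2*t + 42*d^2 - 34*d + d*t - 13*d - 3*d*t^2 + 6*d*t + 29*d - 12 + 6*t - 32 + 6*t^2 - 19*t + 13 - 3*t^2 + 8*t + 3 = 16*d^3 + d^2*(30 - 2*t) + d*(-3*t^2 + 7*t - 18) + 3*t^2 - 5*t - 28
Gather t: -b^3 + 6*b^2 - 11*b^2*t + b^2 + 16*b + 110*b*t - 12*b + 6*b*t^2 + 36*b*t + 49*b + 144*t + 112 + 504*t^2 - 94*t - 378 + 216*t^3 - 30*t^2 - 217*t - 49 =-b^3 + 7*b^2 + 53*b + 216*t^3 + t^2*(6*b + 474) + t*(-11*b^2 + 146*b - 167) - 315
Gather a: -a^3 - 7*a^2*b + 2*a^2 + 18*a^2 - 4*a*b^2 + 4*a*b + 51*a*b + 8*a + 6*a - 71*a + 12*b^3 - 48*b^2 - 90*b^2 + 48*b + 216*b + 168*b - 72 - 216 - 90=-a^3 + a^2*(20 - 7*b) + a*(-4*b^2 + 55*b - 57) + 12*b^3 - 138*b^2 + 432*b - 378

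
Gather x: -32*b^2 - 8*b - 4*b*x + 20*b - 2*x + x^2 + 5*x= -32*b^2 + 12*b + x^2 + x*(3 - 4*b)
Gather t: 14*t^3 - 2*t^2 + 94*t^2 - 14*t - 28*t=14*t^3 + 92*t^2 - 42*t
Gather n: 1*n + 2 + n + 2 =2*n + 4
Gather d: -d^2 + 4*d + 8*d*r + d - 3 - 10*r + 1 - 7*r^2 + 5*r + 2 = -d^2 + d*(8*r + 5) - 7*r^2 - 5*r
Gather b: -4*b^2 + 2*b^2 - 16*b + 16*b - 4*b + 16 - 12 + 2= -2*b^2 - 4*b + 6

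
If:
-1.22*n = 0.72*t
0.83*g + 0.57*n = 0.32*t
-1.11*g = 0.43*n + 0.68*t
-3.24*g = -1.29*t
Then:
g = 0.00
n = 0.00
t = 0.00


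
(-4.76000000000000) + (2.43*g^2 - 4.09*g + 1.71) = 2.43*g^2 - 4.09*g - 3.05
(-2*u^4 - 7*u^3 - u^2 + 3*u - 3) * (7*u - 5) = -14*u^5 - 39*u^4 + 28*u^3 + 26*u^2 - 36*u + 15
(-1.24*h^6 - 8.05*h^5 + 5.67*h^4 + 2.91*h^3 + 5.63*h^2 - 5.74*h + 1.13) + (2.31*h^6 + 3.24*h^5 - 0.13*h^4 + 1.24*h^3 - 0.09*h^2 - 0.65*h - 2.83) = 1.07*h^6 - 4.81*h^5 + 5.54*h^4 + 4.15*h^3 + 5.54*h^2 - 6.39*h - 1.7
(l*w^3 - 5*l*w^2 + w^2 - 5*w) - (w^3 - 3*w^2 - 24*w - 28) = l*w^3 - 5*l*w^2 - w^3 + 4*w^2 + 19*w + 28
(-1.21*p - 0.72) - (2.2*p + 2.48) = -3.41*p - 3.2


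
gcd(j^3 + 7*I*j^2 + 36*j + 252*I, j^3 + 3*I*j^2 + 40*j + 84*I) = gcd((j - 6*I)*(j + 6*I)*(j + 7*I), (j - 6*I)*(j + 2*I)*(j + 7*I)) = j^2 + I*j + 42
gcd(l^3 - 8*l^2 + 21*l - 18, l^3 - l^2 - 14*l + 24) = l^2 - 5*l + 6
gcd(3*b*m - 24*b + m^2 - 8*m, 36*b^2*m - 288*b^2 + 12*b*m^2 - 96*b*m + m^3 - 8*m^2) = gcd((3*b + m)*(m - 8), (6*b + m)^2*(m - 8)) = m - 8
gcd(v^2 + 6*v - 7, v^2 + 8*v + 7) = v + 7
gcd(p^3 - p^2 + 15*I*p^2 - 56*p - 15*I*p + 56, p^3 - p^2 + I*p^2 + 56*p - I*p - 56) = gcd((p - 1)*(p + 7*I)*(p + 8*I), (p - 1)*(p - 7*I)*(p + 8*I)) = p^2 + p*(-1 + 8*I) - 8*I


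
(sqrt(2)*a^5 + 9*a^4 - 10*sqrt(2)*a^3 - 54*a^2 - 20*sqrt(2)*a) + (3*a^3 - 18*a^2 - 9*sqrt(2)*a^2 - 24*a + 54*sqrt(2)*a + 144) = sqrt(2)*a^5 + 9*a^4 - 10*sqrt(2)*a^3 + 3*a^3 - 72*a^2 - 9*sqrt(2)*a^2 - 24*a + 34*sqrt(2)*a + 144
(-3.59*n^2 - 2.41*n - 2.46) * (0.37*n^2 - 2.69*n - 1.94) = -1.3283*n^4 + 8.7654*n^3 + 12.5373*n^2 + 11.2928*n + 4.7724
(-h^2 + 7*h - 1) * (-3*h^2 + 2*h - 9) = 3*h^4 - 23*h^3 + 26*h^2 - 65*h + 9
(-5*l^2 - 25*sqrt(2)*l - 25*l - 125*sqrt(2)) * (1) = -5*l^2 - 25*sqrt(2)*l - 25*l - 125*sqrt(2)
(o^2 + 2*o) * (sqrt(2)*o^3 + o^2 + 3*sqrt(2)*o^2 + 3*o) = sqrt(2)*o^5 + o^4 + 5*sqrt(2)*o^4 + 5*o^3 + 6*sqrt(2)*o^3 + 6*o^2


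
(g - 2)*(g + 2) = g^2 - 4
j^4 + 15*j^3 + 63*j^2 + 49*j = j*(j + 1)*(j + 7)^2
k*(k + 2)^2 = k^3 + 4*k^2 + 4*k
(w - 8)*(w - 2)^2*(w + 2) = w^4 - 10*w^3 + 12*w^2 + 40*w - 64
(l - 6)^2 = l^2 - 12*l + 36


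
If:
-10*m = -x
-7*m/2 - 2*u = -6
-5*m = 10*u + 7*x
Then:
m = -12/23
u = 90/23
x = -120/23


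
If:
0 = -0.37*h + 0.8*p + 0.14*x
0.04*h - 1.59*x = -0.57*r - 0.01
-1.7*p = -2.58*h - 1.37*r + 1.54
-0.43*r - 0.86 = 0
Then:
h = 2.49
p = 1.27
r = -2.00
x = -0.65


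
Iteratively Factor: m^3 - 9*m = (m - 3)*(m^2 + 3*m) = (m - 3)*(m + 3)*(m)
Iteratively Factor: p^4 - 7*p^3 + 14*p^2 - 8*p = (p - 4)*(p^3 - 3*p^2 + 2*p) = (p - 4)*(p - 1)*(p^2 - 2*p) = p*(p - 4)*(p - 1)*(p - 2)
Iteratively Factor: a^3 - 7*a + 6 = (a + 3)*(a^2 - 3*a + 2) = (a - 2)*(a + 3)*(a - 1)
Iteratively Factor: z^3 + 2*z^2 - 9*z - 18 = (z + 2)*(z^2 - 9) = (z - 3)*(z + 2)*(z + 3)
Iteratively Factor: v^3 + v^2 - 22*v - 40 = (v - 5)*(v^2 + 6*v + 8) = (v - 5)*(v + 2)*(v + 4)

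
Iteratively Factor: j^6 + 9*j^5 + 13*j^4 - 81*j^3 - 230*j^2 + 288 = (j - 3)*(j^5 + 12*j^4 + 49*j^3 + 66*j^2 - 32*j - 96) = (j - 3)*(j + 2)*(j^4 + 10*j^3 + 29*j^2 + 8*j - 48) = (j - 3)*(j + 2)*(j + 3)*(j^3 + 7*j^2 + 8*j - 16) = (j - 3)*(j + 2)*(j + 3)*(j + 4)*(j^2 + 3*j - 4) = (j - 3)*(j + 2)*(j + 3)*(j + 4)^2*(j - 1)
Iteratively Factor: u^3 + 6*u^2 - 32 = (u + 4)*(u^2 + 2*u - 8) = (u + 4)^2*(u - 2)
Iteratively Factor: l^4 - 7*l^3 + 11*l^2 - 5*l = (l - 1)*(l^3 - 6*l^2 + 5*l) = l*(l - 1)*(l^2 - 6*l + 5) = l*(l - 5)*(l - 1)*(l - 1)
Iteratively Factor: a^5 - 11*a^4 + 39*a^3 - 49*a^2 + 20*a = (a)*(a^4 - 11*a^3 + 39*a^2 - 49*a + 20) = a*(a - 4)*(a^3 - 7*a^2 + 11*a - 5) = a*(a - 5)*(a - 4)*(a^2 - 2*a + 1) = a*(a - 5)*(a - 4)*(a - 1)*(a - 1)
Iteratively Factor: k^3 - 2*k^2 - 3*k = (k)*(k^2 - 2*k - 3) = k*(k - 3)*(k + 1)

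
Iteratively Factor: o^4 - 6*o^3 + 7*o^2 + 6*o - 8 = (o - 2)*(o^3 - 4*o^2 - o + 4) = (o - 4)*(o - 2)*(o^2 - 1) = (o - 4)*(o - 2)*(o + 1)*(o - 1)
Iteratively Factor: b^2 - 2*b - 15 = (b + 3)*(b - 5)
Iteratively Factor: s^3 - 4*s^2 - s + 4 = (s - 4)*(s^2 - 1) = (s - 4)*(s - 1)*(s + 1)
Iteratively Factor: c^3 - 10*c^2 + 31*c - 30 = (c - 2)*(c^2 - 8*c + 15) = (c - 3)*(c - 2)*(c - 5)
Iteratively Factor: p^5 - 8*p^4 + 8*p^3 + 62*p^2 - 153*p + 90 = (p - 1)*(p^4 - 7*p^3 + p^2 + 63*p - 90) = (p - 5)*(p - 1)*(p^3 - 2*p^2 - 9*p + 18) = (p - 5)*(p - 1)*(p + 3)*(p^2 - 5*p + 6) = (p - 5)*(p - 3)*(p - 1)*(p + 3)*(p - 2)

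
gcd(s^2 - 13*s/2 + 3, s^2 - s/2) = s - 1/2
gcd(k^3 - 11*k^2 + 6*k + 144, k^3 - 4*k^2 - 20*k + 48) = k - 6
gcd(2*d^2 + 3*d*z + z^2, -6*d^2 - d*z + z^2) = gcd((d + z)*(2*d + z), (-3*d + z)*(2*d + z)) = 2*d + z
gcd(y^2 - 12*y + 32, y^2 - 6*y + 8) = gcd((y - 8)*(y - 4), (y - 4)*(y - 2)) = y - 4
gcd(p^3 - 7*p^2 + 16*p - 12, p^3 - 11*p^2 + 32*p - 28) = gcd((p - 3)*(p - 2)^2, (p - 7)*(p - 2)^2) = p^2 - 4*p + 4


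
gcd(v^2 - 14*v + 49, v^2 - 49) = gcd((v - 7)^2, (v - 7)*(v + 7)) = v - 7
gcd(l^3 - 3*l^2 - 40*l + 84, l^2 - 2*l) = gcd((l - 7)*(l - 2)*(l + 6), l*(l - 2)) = l - 2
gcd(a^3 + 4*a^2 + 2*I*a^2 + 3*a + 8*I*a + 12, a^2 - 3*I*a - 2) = a - I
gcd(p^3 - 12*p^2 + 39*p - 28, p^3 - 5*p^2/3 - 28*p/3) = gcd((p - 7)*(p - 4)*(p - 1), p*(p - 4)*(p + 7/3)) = p - 4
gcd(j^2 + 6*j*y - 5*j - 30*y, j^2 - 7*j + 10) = j - 5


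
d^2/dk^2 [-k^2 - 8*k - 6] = -2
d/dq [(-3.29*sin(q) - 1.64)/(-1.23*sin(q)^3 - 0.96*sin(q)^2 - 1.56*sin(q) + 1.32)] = (-9.21885*sin(q) + 2.02335*sin(3*q) + 4.605*cos(2*q) - 11.5062)*cos(q)/(1.23*sin(q)^3 + 0.96*sin(q)^2 + 1.56*sin(q) - 1.32)^2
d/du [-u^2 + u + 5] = 1 - 2*u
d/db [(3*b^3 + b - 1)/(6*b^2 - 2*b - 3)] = (18*b^4 - 12*b^3 - 33*b^2 + 12*b - 5)/(36*b^4 - 24*b^3 - 32*b^2 + 12*b + 9)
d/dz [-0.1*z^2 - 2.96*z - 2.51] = -0.2*z - 2.96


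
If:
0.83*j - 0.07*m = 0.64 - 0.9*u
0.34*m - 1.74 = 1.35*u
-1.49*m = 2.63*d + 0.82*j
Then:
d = -2.01582217934588*u - 3.27433554392026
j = 1.20269312544295 - 0.749468462083629*u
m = 3.97058823529412*u + 5.11764705882353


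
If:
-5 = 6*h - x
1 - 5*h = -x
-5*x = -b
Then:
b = -155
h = -6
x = -31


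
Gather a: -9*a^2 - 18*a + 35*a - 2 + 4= -9*a^2 + 17*a + 2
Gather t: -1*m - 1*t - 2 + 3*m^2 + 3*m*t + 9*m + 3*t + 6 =3*m^2 + 8*m + t*(3*m + 2) + 4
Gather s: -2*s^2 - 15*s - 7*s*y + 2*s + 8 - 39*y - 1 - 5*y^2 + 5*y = -2*s^2 + s*(-7*y - 13) - 5*y^2 - 34*y + 7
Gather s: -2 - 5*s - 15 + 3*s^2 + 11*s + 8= 3*s^2 + 6*s - 9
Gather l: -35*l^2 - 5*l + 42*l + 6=-35*l^2 + 37*l + 6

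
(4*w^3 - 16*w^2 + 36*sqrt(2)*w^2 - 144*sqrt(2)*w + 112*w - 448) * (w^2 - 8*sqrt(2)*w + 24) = 4*w^5 - 16*w^4 + 4*sqrt(2)*w^4 - 368*w^3 - 16*sqrt(2)*w^3 - 32*sqrt(2)*w^2 + 1472*w^2 + 128*sqrt(2)*w + 2688*w - 10752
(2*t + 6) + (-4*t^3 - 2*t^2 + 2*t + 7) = -4*t^3 - 2*t^2 + 4*t + 13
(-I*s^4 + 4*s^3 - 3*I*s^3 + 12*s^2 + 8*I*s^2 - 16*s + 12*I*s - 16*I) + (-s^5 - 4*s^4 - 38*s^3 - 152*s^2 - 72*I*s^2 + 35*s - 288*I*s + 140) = -s^5 - 4*s^4 - I*s^4 - 34*s^3 - 3*I*s^3 - 140*s^2 - 64*I*s^2 + 19*s - 276*I*s + 140 - 16*I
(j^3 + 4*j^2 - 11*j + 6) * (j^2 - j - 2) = j^5 + 3*j^4 - 17*j^3 + 9*j^2 + 16*j - 12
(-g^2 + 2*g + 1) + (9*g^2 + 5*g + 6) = 8*g^2 + 7*g + 7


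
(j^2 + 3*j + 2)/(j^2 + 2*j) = (j + 1)/j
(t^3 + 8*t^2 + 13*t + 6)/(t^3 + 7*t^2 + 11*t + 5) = (t + 6)/(t + 5)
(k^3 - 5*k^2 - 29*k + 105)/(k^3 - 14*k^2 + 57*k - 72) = (k^2 - 2*k - 35)/(k^2 - 11*k + 24)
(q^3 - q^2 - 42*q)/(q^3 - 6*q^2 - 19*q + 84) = q*(q + 6)/(q^2 + q - 12)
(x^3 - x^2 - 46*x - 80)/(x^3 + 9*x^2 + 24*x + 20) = (x - 8)/(x + 2)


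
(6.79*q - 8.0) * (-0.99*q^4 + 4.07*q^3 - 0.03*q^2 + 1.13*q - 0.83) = -6.7221*q^5 + 35.5553*q^4 - 32.7637*q^3 + 7.9127*q^2 - 14.6757*q + 6.64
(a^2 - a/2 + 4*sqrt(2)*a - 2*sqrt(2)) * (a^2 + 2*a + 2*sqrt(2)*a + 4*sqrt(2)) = a^4 + 3*a^3/2 + 6*sqrt(2)*a^3 + 9*sqrt(2)*a^2 + 15*a^2 - 6*sqrt(2)*a + 24*a - 16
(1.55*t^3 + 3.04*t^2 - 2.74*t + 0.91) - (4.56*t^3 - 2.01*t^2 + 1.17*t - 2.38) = -3.01*t^3 + 5.05*t^2 - 3.91*t + 3.29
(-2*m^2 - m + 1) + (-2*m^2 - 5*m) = -4*m^2 - 6*m + 1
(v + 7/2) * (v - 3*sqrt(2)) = v^2 - 3*sqrt(2)*v + 7*v/2 - 21*sqrt(2)/2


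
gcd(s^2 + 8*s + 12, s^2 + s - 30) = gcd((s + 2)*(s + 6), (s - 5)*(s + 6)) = s + 6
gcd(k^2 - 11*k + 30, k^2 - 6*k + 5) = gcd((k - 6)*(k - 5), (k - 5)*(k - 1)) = k - 5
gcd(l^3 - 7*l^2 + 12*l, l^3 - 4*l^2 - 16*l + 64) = l - 4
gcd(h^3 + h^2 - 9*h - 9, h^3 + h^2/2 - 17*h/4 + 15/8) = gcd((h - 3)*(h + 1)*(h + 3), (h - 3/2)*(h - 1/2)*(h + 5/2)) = 1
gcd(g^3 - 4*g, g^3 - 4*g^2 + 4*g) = g^2 - 2*g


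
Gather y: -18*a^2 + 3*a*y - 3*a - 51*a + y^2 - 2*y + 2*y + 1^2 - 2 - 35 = -18*a^2 + 3*a*y - 54*a + y^2 - 36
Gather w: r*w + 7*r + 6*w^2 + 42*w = 7*r + 6*w^2 + w*(r + 42)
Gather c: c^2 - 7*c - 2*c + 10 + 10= c^2 - 9*c + 20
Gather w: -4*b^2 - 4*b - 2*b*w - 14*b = -4*b^2 - 2*b*w - 18*b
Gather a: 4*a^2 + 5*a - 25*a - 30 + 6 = 4*a^2 - 20*a - 24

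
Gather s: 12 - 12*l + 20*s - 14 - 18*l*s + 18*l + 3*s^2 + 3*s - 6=6*l + 3*s^2 + s*(23 - 18*l) - 8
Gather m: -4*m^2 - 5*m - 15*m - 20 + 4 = -4*m^2 - 20*m - 16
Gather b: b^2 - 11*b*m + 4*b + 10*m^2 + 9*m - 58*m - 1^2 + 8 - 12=b^2 + b*(4 - 11*m) + 10*m^2 - 49*m - 5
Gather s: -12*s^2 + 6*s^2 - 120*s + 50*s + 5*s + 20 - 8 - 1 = -6*s^2 - 65*s + 11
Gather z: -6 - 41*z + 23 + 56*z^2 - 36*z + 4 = 56*z^2 - 77*z + 21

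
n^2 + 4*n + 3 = (n + 1)*(n + 3)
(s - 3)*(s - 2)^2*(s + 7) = s^4 - 33*s^2 + 100*s - 84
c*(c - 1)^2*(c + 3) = c^4 + c^3 - 5*c^2 + 3*c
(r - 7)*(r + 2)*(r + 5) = r^3 - 39*r - 70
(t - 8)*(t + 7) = t^2 - t - 56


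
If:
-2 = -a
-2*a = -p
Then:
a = 2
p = 4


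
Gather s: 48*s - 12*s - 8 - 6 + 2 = 36*s - 12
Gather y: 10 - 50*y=10 - 50*y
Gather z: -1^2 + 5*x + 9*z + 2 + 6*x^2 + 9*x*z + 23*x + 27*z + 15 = 6*x^2 + 28*x + z*(9*x + 36) + 16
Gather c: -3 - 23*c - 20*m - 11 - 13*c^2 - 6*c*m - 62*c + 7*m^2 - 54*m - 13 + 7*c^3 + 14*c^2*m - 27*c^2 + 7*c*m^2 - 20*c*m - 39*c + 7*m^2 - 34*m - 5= 7*c^3 + c^2*(14*m - 40) + c*(7*m^2 - 26*m - 124) + 14*m^2 - 108*m - 32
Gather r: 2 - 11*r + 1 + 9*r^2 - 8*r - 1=9*r^2 - 19*r + 2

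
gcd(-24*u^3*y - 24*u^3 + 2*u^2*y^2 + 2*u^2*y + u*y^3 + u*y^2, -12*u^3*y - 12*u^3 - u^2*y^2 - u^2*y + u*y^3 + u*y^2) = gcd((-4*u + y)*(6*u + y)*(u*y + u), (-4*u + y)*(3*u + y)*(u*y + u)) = -4*u^2*y - 4*u^2 + u*y^2 + u*y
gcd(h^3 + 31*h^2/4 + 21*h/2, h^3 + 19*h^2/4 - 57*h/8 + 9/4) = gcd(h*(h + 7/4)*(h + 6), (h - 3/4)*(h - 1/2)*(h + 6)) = h + 6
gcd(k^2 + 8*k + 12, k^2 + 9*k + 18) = k + 6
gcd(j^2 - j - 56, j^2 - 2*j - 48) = j - 8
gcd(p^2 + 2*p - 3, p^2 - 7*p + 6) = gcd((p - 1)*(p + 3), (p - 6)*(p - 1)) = p - 1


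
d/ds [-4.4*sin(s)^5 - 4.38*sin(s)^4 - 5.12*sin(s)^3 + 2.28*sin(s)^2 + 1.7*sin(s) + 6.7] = (-22.0*sin(s)^4 - 17.52*sin(s)^3 - 15.36*sin(s)^2 + 4.56*sin(s) + 1.7)*cos(s)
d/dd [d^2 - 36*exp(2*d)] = 2*d - 72*exp(2*d)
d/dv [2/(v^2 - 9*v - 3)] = 2*(9 - 2*v)/(-v^2 + 9*v + 3)^2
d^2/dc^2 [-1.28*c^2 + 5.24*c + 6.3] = -2.56000000000000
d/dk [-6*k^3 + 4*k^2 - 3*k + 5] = -18*k^2 + 8*k - 3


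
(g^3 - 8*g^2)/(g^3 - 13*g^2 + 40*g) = g/(g - 5)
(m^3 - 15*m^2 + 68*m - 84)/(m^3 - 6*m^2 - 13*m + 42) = (m - 6)/(m + 3)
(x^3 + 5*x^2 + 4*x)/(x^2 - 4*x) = (x^2 + 5*x + 4)/(x - 4)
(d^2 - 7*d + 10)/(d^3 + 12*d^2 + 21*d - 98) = (d - 5)/(d^2 + 14*d + 49)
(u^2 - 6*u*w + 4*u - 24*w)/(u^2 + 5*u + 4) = (u - 6*w)/(u + 1)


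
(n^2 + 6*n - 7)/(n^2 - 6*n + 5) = (n + 7)/(n - 5)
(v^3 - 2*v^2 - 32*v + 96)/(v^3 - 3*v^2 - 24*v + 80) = (v + 6)/(v + 5)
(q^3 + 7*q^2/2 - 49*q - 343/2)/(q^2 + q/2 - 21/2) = (q^2 - 49)/(q - 3)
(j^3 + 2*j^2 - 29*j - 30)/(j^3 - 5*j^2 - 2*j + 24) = (j^3 + 2*j^2 - 29*j - 30)/(j^3 - 5*j^2 - 2*j + 24)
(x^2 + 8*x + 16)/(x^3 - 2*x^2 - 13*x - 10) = (x^2 + 8*x + 16)/(x^3 - 2*x^2 - 13*x - 10)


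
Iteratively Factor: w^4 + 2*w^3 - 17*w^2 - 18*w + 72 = (w - 3)*(w^3 + 5*w^2 - 2*w - 24) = (w - 3)*(w + 3)*(w^2 + 2*w - 8) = (w - 3)*(w + 3)*(w + 4)*(w - 2)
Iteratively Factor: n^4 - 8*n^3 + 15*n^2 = (n - 5)*(n^3 - 3*n^2) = n*(n - 5)*(n^2 - 3*n) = n*(n - 5)*(n - 3)*(n)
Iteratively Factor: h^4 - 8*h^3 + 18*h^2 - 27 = (h - 3)*(h^3 - 5*h^2 + 3*h + 9) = (h - 3)^2*(h^2 - 2*h - 3) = (h - 3)^3*(h + 1)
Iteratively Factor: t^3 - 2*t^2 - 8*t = (t - 4)*(t^2 + 2*t) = (t - 4)*(t + 2)*(t)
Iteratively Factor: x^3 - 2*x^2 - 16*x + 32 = (x - 2)*(x^2 - 16) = (x - 2)*(x + 4)*(x - 4)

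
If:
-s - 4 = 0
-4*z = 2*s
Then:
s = -4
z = 2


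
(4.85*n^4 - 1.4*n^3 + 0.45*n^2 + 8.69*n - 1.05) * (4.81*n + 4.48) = 23.3285*n^5 + 14.994*n^4 - 4.1075*n^3 + 43.8149*n^2 + 33.8807*n - 4.704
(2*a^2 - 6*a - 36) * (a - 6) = 2*a^3 - 18*a^2 + 216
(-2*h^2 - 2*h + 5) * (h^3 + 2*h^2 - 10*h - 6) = -2*h^5 - 6*h^4 + 21*h^3 + 42*h^2 - 38*h - 30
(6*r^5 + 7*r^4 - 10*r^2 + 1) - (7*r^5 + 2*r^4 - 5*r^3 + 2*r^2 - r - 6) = -r^5 + 5*r^4 + 5*r^3 - 12*r^2 + r + 7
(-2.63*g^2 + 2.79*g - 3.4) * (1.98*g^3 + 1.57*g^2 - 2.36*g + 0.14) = -5.2074*g^5 + 1.3951*g^4 + 3.8551*g^3 - 12.2906*g^2 + 8.4146*g - 0.476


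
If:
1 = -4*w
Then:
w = -1/4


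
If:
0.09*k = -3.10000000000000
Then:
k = -34.44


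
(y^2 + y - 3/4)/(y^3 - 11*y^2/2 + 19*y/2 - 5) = (4*y^2 + 4*y - 3)/(2*(2*y^3 - 11*y^2 + 19*y - 10))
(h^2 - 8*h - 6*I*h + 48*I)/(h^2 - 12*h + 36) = (h^2 - 8*h - 6*I*h + 48*I)/(h^2 - 12*h + 36)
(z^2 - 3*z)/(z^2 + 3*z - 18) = z/(z + 6)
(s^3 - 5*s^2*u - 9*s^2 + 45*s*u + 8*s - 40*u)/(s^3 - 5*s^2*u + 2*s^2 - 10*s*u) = (s^2 - 9*s + 8)/(s*(s + 2))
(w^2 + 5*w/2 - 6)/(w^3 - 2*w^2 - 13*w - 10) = (-w^2 - 5*w/2 + 6)/(-w^3 + 2*w^2 + 13*w + 10)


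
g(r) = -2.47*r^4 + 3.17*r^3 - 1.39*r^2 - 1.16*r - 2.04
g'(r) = -9.88*r^3 + 9.51*r^2 - 2.78*r - 1.16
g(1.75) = -14.50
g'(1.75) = -29.85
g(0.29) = -2.43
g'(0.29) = -1.41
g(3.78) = -359.34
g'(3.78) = -409.41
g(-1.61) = -33.60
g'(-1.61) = 69.20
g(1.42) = -7.46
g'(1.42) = -14.22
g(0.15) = -2.24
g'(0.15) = -1.40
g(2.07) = -27.63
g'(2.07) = -53.80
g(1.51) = -8.89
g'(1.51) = -17.69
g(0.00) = -2.04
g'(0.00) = -1.16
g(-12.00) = -56883.96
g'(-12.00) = 18474.28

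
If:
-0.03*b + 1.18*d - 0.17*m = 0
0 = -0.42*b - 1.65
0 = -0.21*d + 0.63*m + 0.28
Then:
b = -3.93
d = -0.17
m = -0.50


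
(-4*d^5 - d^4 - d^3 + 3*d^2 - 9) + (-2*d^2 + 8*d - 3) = -4*d^5 - d^4 - d^3 + d^2 + 8*d - 12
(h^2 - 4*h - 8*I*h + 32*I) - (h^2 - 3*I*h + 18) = -4*h - 5*I*h - 18 + 32*I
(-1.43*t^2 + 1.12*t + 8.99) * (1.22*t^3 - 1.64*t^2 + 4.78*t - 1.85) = -1.7446*t^5 + 3.7116*t^4 + 2.2956*t^3 - 6.7445*t^2 + 40.9002*t - 16.6315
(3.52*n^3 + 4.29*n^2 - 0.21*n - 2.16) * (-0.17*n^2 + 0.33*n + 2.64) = -0.5984*n^5 + 0.4323*n^4 + 10.7442*n^3 + 11.6235*n^2 - 1.2672*n - 5.7024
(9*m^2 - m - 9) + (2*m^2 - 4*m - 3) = 11*m^2 - 5*m - 12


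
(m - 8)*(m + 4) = m^2 - 4*m - 32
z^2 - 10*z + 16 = (z - 8)*(z - 2)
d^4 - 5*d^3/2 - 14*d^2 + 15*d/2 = d*(d - 5)*(d - 1/2)*(d + 3)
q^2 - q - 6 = (q - 3)*(q + 2)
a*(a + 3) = a^2 + 3*a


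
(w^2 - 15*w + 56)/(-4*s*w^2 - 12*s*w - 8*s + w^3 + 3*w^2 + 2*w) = (-w^2 + 15*w - 56)/(4*s*w^2 + 12*s*w + 8*s - w^3 - 3*w^2 - 2*w)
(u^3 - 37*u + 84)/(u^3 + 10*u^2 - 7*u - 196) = (u - 3)/(u + 7)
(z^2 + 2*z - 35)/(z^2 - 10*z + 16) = (z^2 + 2*z - 35)/(z^2 - 10*z + 16)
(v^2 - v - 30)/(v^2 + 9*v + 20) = (v - 6)/(v + 4)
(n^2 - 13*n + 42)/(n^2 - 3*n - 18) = (n - 7)/(n + 3)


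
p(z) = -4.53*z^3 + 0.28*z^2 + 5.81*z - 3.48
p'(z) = -13.59*z^2 + 0.56*z + 5.81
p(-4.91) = 510.96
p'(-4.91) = -324.57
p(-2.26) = 37.11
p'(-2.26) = -64.87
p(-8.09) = 2366.36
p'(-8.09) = -888.16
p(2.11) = -32.53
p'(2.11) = -53.51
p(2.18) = -36.42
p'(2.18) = -57.55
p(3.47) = -169.22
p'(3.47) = -155.88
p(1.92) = -23.36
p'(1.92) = -43.21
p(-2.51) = 55.33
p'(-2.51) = -81.21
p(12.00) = -7721.28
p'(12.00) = -1944.43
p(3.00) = -105.84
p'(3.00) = -114.82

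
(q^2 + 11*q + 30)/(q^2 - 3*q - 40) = (q + 6)/(q - 8)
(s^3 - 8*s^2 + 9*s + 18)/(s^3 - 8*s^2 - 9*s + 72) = (s^2 - 5*s - 6)/(s^2 - 5*s - 24)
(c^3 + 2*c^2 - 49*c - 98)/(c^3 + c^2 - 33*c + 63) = (c^2 - 5*c - 14)/(c^2 - 6*c + 9)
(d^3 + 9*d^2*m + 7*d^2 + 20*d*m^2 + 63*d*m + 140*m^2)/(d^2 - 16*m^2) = (d^2 + 5*d*m + 7*d + 35*m)/(d - 4*m)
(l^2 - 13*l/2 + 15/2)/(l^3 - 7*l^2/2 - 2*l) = (-2*l^2 + 13*l - 15)/(l*(-2*l^2 + 7*l + 4))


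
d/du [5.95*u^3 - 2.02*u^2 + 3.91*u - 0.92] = 17.85*u^2 - 4.04*u + 3.91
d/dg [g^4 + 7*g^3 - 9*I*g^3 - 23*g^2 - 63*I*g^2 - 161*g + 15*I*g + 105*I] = 4*g^3 + g^2*(21 - 27*I) + g*(-46 - 126*I) - 161 + 15*I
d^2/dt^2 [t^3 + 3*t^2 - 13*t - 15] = 6*t + 6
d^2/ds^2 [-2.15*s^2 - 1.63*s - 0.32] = -4.30000000000000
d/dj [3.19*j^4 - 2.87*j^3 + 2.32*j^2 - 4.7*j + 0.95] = 12.76*j^3 - 8.61*j^2 + 4.64*j - 4.7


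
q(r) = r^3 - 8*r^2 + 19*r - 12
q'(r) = 3*r^2 - 16*r + 19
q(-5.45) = -515.05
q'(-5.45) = 195.31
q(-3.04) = -171.79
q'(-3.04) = 95.36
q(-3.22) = -189.51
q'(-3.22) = 101.63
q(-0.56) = -25.32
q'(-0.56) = 28.90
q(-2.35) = -113.81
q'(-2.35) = 73.17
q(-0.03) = -12.58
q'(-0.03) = 19.48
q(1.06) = 0.34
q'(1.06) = 5.41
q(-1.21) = -48.47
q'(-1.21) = 42.75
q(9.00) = 240.00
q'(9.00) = 118.00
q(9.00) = 240.00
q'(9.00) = 118.00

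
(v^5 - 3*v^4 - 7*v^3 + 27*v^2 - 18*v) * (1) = v^5 - 3*v^4 - 7*v^3 + 27*v^2 - 18*v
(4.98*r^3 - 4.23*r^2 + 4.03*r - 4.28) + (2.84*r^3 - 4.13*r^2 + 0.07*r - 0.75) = 7.82*r^3 - 8.36*r^2 + 4.1*r - 5.03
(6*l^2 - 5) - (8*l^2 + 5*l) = -2*l^2 - 5*l - 5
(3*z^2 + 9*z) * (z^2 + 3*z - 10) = 3*z^4 + 18*z^3 - 3*z^2 - 90*z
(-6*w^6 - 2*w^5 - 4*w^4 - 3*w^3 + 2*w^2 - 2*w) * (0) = 0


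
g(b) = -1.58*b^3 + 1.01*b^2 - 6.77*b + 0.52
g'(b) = -4.74*b^2 + 2.02*b - 6.77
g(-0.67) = 5.98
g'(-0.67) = -10.25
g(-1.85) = 26.51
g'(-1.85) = -26.73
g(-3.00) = 72.58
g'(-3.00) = -55.49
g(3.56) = -82.07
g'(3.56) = -59.65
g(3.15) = -60.17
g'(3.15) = -47.44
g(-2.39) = 44.04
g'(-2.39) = -38.67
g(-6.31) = 480.41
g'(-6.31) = -208.24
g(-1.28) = 14.15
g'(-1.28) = -17.12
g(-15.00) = 5661.82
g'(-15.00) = -1103.57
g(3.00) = -53.36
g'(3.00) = -43.37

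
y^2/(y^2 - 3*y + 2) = y^2/(y^2 - 3*y + 2)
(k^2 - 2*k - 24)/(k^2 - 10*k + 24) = (k + 4)/(k - 4)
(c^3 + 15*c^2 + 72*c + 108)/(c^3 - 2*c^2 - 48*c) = (c^2 + 9*c + 18)/(c*(c - 8))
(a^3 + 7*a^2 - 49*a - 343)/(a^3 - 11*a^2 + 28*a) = (a^2 + 14*a + 49)/(a*(a - 4))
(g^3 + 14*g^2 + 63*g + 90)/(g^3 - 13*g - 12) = (g^2 + 11*g + 30)/(g^2 - 3*g - 4)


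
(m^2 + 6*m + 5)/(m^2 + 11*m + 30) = (m + 1)/(m + 6)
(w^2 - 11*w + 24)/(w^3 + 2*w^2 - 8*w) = (w^2 - 11*w + 24)/(w*(w^2 + 2*w - 8))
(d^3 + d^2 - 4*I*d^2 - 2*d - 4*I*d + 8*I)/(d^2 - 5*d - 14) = (d^2 - d*(1 + 4*I) + 4*I)/(d - 7)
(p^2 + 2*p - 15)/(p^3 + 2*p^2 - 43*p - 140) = (p - 3)/(p^2 - 3*p - 28)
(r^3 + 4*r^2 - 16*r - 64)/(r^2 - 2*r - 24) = (r^2 - 16)/(r - 6)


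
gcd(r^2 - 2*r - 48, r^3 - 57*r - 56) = r - 8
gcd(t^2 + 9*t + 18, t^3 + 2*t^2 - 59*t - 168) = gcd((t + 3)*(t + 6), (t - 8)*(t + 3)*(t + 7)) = t + 3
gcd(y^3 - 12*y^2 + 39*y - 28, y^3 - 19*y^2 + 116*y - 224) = y^2 - 11*y + 28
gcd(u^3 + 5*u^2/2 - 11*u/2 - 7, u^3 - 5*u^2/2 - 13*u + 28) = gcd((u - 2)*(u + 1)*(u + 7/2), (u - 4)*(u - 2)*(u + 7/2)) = u^2 + 3*u/2 - 7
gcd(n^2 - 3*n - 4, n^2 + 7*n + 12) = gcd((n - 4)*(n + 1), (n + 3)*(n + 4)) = 1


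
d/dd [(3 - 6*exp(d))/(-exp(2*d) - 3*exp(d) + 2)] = (-6*exp(2*d) + 6*exp(d) - 3)*exp(d)/(exp(4*d) + 6*exp(3*d) + 5*exp(2*d) - 12*exp(d) + 4)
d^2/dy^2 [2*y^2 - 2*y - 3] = 4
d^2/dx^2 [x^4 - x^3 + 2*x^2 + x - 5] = 12*x^2 - 6*x + 4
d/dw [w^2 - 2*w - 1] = 2*w - 2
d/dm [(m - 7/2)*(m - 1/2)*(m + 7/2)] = 3*m^2 - m - 49/4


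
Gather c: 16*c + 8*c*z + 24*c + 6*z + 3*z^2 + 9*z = c*(8*z + 40) + 3*z^2 + 15*z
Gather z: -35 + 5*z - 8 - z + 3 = 4*z - 40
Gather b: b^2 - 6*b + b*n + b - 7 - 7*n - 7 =b^2 + b*(n - 5) - 7*n - 14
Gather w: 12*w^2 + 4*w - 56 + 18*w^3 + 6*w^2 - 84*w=18*w^3 + 18*w^2 - 80*w - 56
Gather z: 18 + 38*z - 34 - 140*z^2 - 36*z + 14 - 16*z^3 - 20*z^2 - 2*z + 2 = -16*z^3 - 160*z^2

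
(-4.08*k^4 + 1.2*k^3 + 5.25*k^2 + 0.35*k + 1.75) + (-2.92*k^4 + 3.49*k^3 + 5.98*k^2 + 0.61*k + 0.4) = -7.0*k^4 + 4.69*k^3 + 11.23*k^2 + 0.96*k + 2.15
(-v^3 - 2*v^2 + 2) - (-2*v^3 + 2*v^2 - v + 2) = v^3 - 4*v^2 + v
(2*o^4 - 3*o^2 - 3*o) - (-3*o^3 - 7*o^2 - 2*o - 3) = 2*o^4 + 3*o^3 + 4*o^2 - o + 3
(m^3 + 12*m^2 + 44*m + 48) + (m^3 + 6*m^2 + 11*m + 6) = 2*m^3 + 18*m^2 + 55*m + 54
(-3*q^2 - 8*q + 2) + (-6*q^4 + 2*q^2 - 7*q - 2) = -6*q^4 - q^2 - 15*q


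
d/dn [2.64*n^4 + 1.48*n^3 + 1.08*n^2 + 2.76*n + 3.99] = 10.56*n^3 + 4.44*n^2 + 2.16*n + 2.76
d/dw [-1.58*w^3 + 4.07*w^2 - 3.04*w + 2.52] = -4.74*w^2 + 8.14*w - 3.04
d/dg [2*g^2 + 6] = 4*g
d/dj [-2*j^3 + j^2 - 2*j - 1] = -6*j^2 + 2*j - 2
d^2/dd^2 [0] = 0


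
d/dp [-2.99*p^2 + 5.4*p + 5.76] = 5.4 - 5.98*p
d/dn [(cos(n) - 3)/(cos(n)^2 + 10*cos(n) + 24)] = (cos(n)^2 - 6*cos(n) - 54)*sin(n)/(cos(n)^2 + 10*cos(n) + 24)^2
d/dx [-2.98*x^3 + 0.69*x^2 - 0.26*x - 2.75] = -8.94*x^2 + 1.38*x - 0.26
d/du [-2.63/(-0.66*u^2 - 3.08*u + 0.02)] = (-3.4716*u - 8.1004)/(0.66*u^2 + 3.08*u - 0.02)^2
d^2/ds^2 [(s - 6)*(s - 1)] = 2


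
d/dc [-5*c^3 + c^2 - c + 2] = -15*c^2 + 2*c - 1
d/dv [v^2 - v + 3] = 2*v - 1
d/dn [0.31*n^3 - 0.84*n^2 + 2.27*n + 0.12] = 0.93*n^2 - 1.68*n + 2.27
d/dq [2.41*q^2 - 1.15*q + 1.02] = 4.82*q - 1.15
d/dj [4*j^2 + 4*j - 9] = 8*j + 4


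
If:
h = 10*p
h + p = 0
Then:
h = 0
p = 0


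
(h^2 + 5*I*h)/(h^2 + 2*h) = (h + 5*I)/(h + 2)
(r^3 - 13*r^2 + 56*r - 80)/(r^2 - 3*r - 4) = (r^2 - 9*r + 20)/(r + 1)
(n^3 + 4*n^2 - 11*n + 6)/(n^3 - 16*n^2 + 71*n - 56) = (n^2 + 5*n - 6)/(n^2 - 15*n + 56)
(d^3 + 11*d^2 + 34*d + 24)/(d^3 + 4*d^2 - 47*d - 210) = (d^2 + 5*d + 4)/(d^2 - 2*d - 35)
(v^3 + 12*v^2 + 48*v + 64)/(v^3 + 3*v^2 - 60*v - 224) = (v^2 + 8*v + 16)/(v^2 - v - 56)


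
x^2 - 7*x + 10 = (x - 5)*(x - 2)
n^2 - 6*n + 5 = (n - 5)*(n - 1)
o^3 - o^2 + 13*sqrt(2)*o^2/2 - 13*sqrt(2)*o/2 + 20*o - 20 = (o - 1)*(o + 5*sqrt(2)/2)*(o + 4*sqrt(2))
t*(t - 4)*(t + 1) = t^3 - 3*t^2 - 4*t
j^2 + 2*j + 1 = (j + 1)^2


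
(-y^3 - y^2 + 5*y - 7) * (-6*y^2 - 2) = 6*y^5 + 6*y^4 - 28*y^3 + 44*y^2 - 10*y + 14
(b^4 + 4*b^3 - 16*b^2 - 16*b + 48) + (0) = b^4 + 4*b^3 - 16*b^2 - 16*b + 48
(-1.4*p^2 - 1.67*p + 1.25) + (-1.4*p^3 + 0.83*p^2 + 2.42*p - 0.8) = -1.4*p^3 - 0.57*p^2 + 0.75*p + 0.45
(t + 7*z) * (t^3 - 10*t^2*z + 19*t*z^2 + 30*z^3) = t^4 - 3*t^3*z - 51*t^2*z^2 + 163*t*z^3 + 210*z^4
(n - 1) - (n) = -1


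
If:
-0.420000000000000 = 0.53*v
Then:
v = -0.79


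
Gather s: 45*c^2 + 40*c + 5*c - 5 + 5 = 45*c^2 + 45*c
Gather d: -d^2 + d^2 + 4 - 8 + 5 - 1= 0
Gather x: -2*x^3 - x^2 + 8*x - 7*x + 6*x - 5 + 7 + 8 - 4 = -2*x^3 - x^2 + 7*x + 6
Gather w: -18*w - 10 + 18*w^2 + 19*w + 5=18*w^2 + w - 5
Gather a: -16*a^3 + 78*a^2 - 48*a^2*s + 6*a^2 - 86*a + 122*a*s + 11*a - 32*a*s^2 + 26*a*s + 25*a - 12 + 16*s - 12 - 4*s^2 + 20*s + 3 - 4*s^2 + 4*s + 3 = -16*a^3 + a^2*(84 - 48*s) + a*(-32*s^2 + 148*s - 50) - 8*s^2 + 40*s - 18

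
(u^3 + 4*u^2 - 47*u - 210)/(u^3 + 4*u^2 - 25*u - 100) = (u^2 - u - 42)/(u^2 - u - 20)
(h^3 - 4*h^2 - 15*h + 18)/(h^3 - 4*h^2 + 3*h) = (h^2 - 3*h - 18)/(h*(h - 3))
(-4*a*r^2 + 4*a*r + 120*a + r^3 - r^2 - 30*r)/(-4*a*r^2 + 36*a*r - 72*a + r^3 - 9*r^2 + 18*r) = (r + 5)/(r - 3)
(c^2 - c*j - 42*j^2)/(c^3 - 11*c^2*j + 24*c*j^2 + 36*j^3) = (c^2 - c*j - 42*j^2)/(c^3 - 11*c^2*j + 24*c*j^2 + 36*j^3)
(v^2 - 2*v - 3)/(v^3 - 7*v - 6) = 1/(v + 2)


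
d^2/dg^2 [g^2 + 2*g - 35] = 2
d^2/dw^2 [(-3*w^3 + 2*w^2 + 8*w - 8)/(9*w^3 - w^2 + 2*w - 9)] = 2*(135*w^6 + 2106*w^5 - 5670*w^4 + 1593*w^3 + 3540*w^2 - 2841*w + 346)/(729*w^9 - 243*w^8 + 513*w^7 - 2296*w^6 + 600*w^5 - 1011*w^4 + 2303*w^3 - 351*w^2 + 486*w - 729)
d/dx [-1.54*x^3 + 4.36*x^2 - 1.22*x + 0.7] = -4.62*x^2 + 8.72*x - 1.22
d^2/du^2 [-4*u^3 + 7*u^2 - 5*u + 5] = 14 - 24*u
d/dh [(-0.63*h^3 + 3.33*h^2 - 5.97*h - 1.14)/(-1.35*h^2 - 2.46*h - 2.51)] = (0.8505*h^4 + 3.0996*h^3 - 11.5074*h^2 - 19.7946*h + 12.1803)/(1.8225*h^4 + 6.642*h^3 + 12.8286*h^2 + 12.3492*h + 6.3001)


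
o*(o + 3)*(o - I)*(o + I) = o^4 + 3*o^3 + o^2 + 3*o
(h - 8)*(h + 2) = h^2 - 6*h - 16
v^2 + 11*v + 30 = (v + 5)*(v + 6)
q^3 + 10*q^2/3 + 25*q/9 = q*(q + 5/3)^2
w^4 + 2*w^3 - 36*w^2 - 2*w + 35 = (w - 5)*(w - 1)*(w + 1)*(w + 7)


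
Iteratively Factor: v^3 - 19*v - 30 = (v + 3)*(v^2 - 3*v - 10) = (v - 5)*(v + 3)*(v + 2)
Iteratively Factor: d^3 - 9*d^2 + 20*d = (d - 5)*(d^2 - 4*d) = d*(d - 5)*(d - 4)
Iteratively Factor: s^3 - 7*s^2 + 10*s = (s)*(s^2 - 7*s + 10) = s*(s - 2)*(s - 5)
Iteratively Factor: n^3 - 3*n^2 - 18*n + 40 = (n - 2)*(n^2 - n - 20) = (n - 2)*(n + 4)*(n - 5)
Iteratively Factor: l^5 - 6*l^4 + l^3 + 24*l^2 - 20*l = (l)*(l^4 - 6*l^3 + l^2 + 24*l - 20) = l*(l - 1)*(l^3 - 5*l^2 - 4*l + 20) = l*(l - 2)*(l - 1)*(l^2 - 3*l - 10) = l*(l - 5)*(l - 2)*(l - 1)*(l + 2)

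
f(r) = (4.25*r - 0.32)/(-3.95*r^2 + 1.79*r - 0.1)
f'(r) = (4.25*r - 0.32)*(7.9*r - 1.79)/(-3.95*r^2 + 1.79*r - 0.1)^2 + 4.25/(-3.95*r^2 + 1.79*r - 0.1) = (16.7875*r^2 - 2.528*r + 0.1478)/(15.6025*r^4 - 14.141*r^3 + 3.9941*r^2 - 0.358*r + 0.01)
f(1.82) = -0.75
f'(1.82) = 0.52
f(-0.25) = 1.74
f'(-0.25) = 2.90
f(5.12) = -0.23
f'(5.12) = 0.05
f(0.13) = 3.53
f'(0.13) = 23.65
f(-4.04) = 0.24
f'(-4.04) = 0.06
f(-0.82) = 0.90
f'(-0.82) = 0.76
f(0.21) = 5.63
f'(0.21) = 34.54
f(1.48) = -0.98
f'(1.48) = 0.89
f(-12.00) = 0.09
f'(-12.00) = 0.01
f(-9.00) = 0.11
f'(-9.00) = 0.01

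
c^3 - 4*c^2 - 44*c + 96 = (c - 8)*(c - 2)*(c + 6)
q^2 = q^2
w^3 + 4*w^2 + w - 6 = (w - 1)*(w + 2)*(w + 3)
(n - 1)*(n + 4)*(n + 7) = n^3 + 10*n^2 + 17*n - 28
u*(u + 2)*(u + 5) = u^3 + 7*u^2 + 10*u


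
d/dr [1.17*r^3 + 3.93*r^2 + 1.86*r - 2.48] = 3.51*r^2 + 7.86*r + 1.86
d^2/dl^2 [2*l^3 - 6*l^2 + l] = 12*l - 12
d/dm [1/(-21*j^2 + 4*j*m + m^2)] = 2*(-2*j - m)/(-21*j^2 + 4*j*m + m^2)^2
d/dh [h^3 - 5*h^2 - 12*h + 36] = 3*h^2 - 10*h - 12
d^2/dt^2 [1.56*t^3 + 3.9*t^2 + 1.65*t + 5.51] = 9.36*t + 7.8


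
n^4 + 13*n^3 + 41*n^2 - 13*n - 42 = (n - 1)*(n + 1)*(n + 6)*(n + 7)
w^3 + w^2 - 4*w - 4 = (w - 2)*(w + 1)*(w + 2)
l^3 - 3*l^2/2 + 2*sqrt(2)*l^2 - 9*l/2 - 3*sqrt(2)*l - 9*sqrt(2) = (l - 3)*(l + 3/2)*(l + 2*sqrt(2))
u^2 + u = u*(u + 1)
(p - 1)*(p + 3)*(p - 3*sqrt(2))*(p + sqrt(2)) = p^4 - 2*sqrt(2)*p^3 + 2*p^3 - 9*p^2 - 4*sqrt(2)*p^2 - 12*p + 6*sqrt(2)*p + 18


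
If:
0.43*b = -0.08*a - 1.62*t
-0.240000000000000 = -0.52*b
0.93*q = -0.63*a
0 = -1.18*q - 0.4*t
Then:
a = -0.06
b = 0.46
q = 0.04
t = -0.12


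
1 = 1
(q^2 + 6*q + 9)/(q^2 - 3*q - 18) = (q + 3)/(q - 6)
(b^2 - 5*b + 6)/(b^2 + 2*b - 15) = (b - 2)/(b + 5)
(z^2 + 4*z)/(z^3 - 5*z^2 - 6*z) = (z + 4)/(z^2 - 5*z - 6)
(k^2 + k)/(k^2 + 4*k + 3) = k/(k + 3)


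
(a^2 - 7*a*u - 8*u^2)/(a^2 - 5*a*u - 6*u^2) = (-a + 8*u)/(-a + 6*u)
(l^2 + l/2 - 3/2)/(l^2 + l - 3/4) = 2*(l - 1)/(2*l - 1)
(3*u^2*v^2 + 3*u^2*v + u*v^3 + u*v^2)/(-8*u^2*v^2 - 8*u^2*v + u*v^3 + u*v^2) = (-3*u - v)/(8*u - v)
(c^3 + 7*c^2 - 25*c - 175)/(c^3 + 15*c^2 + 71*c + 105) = (c - 5)/(c + 3)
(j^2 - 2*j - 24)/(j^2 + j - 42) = (j + 4)/(j + 7)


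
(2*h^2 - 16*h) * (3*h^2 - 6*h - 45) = 6*h^4 - 60*h^3 + 6*h^2 + 720*h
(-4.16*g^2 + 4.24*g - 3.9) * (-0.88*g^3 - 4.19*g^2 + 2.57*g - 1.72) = 3.6608*g^5 + 13.6992*g^4 - 25.0248*g^3 + 34.393*g^2 - 17.3158*g + 6.708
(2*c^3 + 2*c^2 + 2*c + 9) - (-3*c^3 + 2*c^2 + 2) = 5*c^3 + 2*c + 7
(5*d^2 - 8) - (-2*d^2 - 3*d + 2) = 7*d^2 + 3*d - 10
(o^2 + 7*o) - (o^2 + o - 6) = 6*o + 6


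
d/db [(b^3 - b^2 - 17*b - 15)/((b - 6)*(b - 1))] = (b^4 - 14*b^3 + 42*b^2 + 18*b - 207)/(b^4 - 14*b^3 + 61*b^2 - 84*b + 36)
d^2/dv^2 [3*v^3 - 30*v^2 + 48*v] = 18*v - 60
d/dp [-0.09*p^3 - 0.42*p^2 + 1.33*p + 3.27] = -0.27*p^2 - 0.84*p + 1.33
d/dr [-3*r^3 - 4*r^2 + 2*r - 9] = -9*r^2 - 8*r + 2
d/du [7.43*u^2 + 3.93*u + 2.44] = 14.86*u + 3.93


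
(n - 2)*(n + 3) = n^2 + n - 6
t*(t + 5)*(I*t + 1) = I*t^3 + t^2 + 5*I*t^2 + 5*t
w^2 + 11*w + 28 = (w + 4)*(w + 7)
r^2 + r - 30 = (r - 5)*(r + 6)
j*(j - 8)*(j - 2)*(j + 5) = j^4 - 5*j^3 - 34*j^2 + 80*j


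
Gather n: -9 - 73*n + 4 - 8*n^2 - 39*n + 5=-8*n^2 - 112*n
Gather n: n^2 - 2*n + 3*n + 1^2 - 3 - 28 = n^2 + n - 30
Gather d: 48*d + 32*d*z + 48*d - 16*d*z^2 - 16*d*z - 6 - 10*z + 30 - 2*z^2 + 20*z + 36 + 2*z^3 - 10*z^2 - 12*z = d*(-16*z^2 + 16*z + 96) + 2*z^3 - 12*z^2 - 2*z + 60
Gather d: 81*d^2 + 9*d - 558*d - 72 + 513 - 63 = 81*d^2 - 549*d + 378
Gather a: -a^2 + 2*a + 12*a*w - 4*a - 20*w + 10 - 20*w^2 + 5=-a^2 + a*(12*w - 2) - 20*w^2 - 20*w + 15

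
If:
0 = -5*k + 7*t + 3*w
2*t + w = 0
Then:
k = -w/10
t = -w/2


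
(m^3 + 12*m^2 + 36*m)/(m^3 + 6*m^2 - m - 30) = m*(m^2 + 12*m + 36)/(m^3 + 6*m^2 - m - 30)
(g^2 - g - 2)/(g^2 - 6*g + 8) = (g + 1)/(g - 4)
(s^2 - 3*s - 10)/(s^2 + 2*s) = (s - 5)/s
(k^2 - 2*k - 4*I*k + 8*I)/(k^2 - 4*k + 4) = (k - 4*I)/(k - 2)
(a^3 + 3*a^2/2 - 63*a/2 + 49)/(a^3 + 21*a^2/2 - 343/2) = (a - 2)/(a + 7)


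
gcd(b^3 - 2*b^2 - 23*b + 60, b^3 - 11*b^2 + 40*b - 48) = b^2 - 7*b + 12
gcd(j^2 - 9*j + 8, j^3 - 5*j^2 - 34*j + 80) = j - 8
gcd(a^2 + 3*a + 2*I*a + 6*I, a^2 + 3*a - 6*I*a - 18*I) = a + 3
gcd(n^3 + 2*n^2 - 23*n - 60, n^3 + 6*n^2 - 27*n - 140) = n^2 - n - 20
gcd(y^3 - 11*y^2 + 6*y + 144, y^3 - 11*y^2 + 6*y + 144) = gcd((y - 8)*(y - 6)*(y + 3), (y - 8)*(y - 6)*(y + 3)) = y^3 - 11*y^2 + 6*y + 144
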